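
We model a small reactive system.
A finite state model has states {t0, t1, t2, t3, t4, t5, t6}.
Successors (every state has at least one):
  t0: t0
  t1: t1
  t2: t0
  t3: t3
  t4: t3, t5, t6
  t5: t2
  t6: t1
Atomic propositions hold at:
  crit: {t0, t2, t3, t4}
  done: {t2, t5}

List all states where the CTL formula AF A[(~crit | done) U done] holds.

Sat(~crit) = {t1, t5, t6}
Sat(~crit | done) = {t1, t2, t5, t6}
A[(~crit | done) U done]: least fixpoint, start Z0 = Sat(done) = {t2, t5}, add states in Sat(~crit | done) with every successor in Z. Already a fixed point.
Sat(A[(~crit | done) U done]) = {t2, t5}
AF A[(~crit | done) U done]: least fixpoint, start Z0 = {t2, t5}, add states with every successor in Z. Already a fixed point.
Sat(AF A[(~crit | done) U done]) = {t2, t5}

{t2, t5}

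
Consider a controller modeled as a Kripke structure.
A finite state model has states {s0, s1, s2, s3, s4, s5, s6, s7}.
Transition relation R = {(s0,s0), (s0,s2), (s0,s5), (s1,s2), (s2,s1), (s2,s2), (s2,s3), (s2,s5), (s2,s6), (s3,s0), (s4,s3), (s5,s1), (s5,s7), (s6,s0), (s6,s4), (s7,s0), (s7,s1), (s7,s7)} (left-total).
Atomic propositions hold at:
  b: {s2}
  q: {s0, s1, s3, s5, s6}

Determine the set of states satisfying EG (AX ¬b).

Sat(¬b) = {s0, s1, s3, s4, s5, s6, s7}
Sat(AX ¬b) = {s : every successor in {s0, s1, s3, s4, s5, s6, s7}} = {s3, s4, s5, s6, s7}
EG (AX ¬b): greatest fixpoint, start Z0 = {s3, s4, s5, s6, s7}, keep only states in Sat with some successor in Z. Z1 = {s4, s5, s6, s7}; Z2 = {s5, s6, s7}; Z3 = {s5, s7}; fixed.
Sat(EG (AX ¬b)) = {s5, s7}

{s5, s7}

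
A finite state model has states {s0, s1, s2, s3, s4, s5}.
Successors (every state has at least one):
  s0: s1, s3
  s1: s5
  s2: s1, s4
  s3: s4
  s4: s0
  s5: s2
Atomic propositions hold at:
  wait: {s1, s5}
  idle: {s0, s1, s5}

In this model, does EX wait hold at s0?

Yes

Sat(EX wait) = {s : some successor in {s1, s5}} = {s0, s1, s2}
s0 ∈ Sat(EX wait) = {s0, s1, s2}, so the formula holds at s0.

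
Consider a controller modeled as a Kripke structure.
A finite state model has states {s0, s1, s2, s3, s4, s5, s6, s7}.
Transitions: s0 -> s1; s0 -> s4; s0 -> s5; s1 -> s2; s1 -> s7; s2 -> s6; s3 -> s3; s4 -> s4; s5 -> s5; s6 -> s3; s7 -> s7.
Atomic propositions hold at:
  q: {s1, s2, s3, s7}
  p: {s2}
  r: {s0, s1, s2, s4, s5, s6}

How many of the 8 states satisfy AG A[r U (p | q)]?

Sat(p | q) = {s1, s2, s3, s7}
A[r U (p | q)]: least fixpoint, start Z0 = Sat((p | q)) = {s1, s2, s3, s7}, add states in Sat(r) with every successor in Z. Z1 = {s1, s2, s3, s6, s7}; fixed.
Sat(A[r U (p | q)]) = {s1, s2, s3, s6, s7}
AG A[r U (p | q)]: greatest fixpoint, start Z0 = {s1, s2, s3, s6, s7}, keep only states in Sat with every successor in Z. Already a fixed point.
Sat(AG A[r U (p | q)]) = {s1, s2, s3, s6, s7}
|Sat(AG A[r U (p | q)])| = |{s1, s2, s3, s6, s7}| = 5.

5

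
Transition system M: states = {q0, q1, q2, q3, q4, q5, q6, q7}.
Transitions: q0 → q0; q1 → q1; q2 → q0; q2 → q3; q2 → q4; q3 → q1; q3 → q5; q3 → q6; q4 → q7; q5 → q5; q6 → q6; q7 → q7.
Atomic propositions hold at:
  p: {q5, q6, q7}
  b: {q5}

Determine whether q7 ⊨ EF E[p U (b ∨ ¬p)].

No

Sat(¬p) = {q0, q1, q2, q3, q4}
Sat(b ∨ ¬p) = {q0, q1, q2, q3, q4, q5}
E[p U (b ∨ ¬p)]: least fixpoint, start Z0 = Sat((b ∨ ¬p)) = {q0, q1, q2, q3, q4, q5}, add states in Sat(p) with some successor in Z. Already a fixed point.
Sat(E[p U (b ∨ ¬p)]) = {q0, q1, q2, q3, q4, q5}
EF E[p U (b ∨ ¬p)]: least fixpoint, start Z0 = {q0, q1, q2, q3, q4, q5}, add states with some successor in Z. Already a fixed point.
Sat(EF E[p U (b ∨ ¬p)]) = {q0, q1, q2, q3, q4, q5}
q7 ∉ Sat(EF E[p U (b ∨ ¬p)]) = {q0, q1, q2, q3, q4, q5}, so the formula does not hold at q7.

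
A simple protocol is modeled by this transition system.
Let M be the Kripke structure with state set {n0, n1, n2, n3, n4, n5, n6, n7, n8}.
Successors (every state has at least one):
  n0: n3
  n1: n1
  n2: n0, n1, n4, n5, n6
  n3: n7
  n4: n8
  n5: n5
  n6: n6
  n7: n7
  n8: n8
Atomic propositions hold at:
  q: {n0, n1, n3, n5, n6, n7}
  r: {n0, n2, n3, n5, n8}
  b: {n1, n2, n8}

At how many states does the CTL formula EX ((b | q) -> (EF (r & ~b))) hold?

Sat(b | q) = {n0, n1, n2, n3, n5, n6, n7, n8}
Sat(~b) = {n0, n3, n4, n5, n6, n7}
Sat(r & ~b) = {n0, n3, n5}
EF (r & ~b): least fixpoint, start Z0 = {n0, n3, n5}, add states with some successor in Z. Z1 = {n0, n2, n3, n5}; fixed.
Sat(EF (r & ~b)) = {n0, n2, n3, n5}
Sat((b | q) -> (EF (r & ~b))) = {n0, n2, n3, n4, n5}
Sat(EX ((b | q) -> (EF (r & ~b)))) = {s : some successor in {n0, n2, n3, n4, n5}} = {n0, n2, n5}
|Sat(EX ((b | q) -> (EF (r & ~b))))| = |{n0, n2, n5}| = 3.

3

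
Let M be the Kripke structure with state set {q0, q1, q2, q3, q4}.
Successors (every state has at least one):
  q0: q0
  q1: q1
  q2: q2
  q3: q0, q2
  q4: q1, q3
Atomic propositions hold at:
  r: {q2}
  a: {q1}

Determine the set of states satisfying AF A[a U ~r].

Sat(~r) = {q0, q1, q3, q4}
A[a U ~r]: least fixpoint, start Z0 = Sat(~r) = {q0, q1, q3, q4}, add states in Sat(a) with every successor in Z. Already a fixed point.
Sat(A[a U ~r]) = {q0, q1, q3, q4}
AF A[a U ~r]: least fixpoint, start Z0 = {q0, q1, q3, q4}, add states with every successor in Z. Already a fixed point.
Sat(AF A[a U ~r]) = {q0, q1, q3, q4}

{q0, q1, q3, q4}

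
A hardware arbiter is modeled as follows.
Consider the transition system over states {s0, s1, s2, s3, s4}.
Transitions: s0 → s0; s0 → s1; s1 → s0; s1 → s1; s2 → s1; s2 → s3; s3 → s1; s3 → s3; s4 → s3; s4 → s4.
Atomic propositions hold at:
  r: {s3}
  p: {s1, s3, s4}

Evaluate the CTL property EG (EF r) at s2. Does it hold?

Yes

EF r: least fixpoint, start Z0 = {s3}, add states with some successor in Z. Z1 = {s2, s3, s4}; fixed.
Sat(EF r) = {s2, s3, s4}
EG (EF r): greatest fixpoint, start Z0 = {s2, s3, s4}, keep only states in Sat with some successor in Z. Already a fixed point.
Sat(EG (EF r)) = {s2, s3, s4}
s2 ∈ Sat(EG (EF r)) = {s2, s3, s4}, so the formula holds at s2.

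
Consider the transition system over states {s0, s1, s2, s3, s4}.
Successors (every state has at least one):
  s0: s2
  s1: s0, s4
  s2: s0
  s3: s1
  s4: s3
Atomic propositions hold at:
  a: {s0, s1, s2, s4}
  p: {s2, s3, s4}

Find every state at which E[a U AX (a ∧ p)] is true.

Sat(a ∧ p) = {s2, s4}
Sat(AX (a ∧ p)) = {s : every successor in {s2, s4}} = {s0}
E[a U AX (a ∧ p)]: least fixpoint, start Z0 = Sat(AX (a ∧ p)) = {s0}, add states in Sat(a) with some successor in Z. Z1 = {s0, s1, s2}; fixed.
Sat(E[a U AX (a ∧ p)]) = {s0, s1, s2}

{s0, s1, s2}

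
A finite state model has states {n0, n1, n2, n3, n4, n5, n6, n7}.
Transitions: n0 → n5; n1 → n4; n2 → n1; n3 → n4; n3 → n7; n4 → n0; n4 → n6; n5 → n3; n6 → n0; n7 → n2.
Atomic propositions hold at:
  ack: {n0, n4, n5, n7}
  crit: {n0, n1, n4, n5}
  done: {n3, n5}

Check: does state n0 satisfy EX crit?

Yes

Sat(EX crit) = {s : some successor in {n0, n1, n4, n5}} = {n0, n1, n2, n3, n4, n6}
n0 ∈ Sat(EX crit) = {n0, n1, n2, n3, n4, n6}, so the formula holds at n0.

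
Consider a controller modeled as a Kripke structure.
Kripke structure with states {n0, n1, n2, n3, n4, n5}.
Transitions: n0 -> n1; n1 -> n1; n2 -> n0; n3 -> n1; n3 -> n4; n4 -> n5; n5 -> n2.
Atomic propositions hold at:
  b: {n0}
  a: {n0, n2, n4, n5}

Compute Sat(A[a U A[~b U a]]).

Sat(~b) = {n1, n2, n3, n4, n5}
A[~b U a]: least fixpoint, start Z0 = Sat(a) = {n0, n2, n4, n5}, add states in Sat(~b) with every successor in Z. Already a fixed point.
Sat(A[~b U a]) = {n0, n2, n4, n5}
A[a U A[~b U a]]: least fixpoint, start Z0 = Sat(A[~b U a]) = {n0, n2, n4, n5}, add states in Sat(a) with every successor in Z. Already a fixed point.
Sat(A[a U A[~b U a]]) = {n0, n2, n4, n5}

{n0, n2, n4, n5}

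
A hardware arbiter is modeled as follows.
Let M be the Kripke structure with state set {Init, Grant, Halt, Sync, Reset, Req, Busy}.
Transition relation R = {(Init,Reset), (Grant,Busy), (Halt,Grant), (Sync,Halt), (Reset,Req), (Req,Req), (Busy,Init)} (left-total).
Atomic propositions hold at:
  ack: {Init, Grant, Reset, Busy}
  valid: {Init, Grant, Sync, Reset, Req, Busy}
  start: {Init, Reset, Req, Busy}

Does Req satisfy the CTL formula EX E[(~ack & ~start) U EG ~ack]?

Yes

Sat(~ack) = {Halt, Sync, Req}
Sat(~start) = {Grant, Halt, Sync}
Sat(~ack & ~start) = {Halt, Sync}
EG ~ack: greatest fixpoint, start Z0 = {Halt, Sync, Req}, keep only states in Sat with some successor in Z. Z1 = {Sync, Req}; Z2 = {Req}; fixed.
Sat(EG ~ack) = {Req}
E[(~ack & ~start) U EG ~ack]: least fixpoint, start Z0 = Sat(EG ~ack) = {Req}, add states in Sat(~ack & ~start) with some successor in Z. Already a fixed point.
Sat(E[(~ack & ~start) U EG ~ack]) = {Req}
Sat(EX E[(~ack & ~start) U EG ~ack]) = {s : some successor in {Req}} = {Reset, Req}
Req ∈ Sat(EX E[(~ack & ~start) U EG ~ack]) = {Reset, Req}, so the formula holds at Req.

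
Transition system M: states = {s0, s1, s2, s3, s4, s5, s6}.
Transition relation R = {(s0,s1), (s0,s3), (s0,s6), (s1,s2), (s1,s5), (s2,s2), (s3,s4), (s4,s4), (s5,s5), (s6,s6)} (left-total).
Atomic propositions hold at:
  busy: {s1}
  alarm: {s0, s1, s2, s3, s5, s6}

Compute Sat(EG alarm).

{s0, s1, s2, s5, s6}

EG alarm: greatest fixpoint, start Z0 = {s0, s1, s2, s3, s5, s6}, keep only states in Sat with some successor in Z. Z1 = {s0, s1, s2, s5, s6}; fixed.
Sat(EG alarm) = {s0, s1, s2, s5, s6}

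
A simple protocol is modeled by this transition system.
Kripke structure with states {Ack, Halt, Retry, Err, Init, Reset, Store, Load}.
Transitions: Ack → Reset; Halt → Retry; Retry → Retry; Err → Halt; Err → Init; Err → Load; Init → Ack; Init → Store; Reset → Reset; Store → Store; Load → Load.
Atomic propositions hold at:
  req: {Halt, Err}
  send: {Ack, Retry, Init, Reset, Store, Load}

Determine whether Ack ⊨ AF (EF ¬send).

Sat(¬send) = {Halt, Err}
EF ¬send: least fixpoint, start Z0 = {Halt, Err}, add states with some successor in Z. Already a fixed point.
Sat(EF ¬send) = {Halt, Err}
AF (EF ¬send): least fixpoint, start Z0 = {Halt, Err}, add states with every successor in Z. Already a fixed point.
Sat(AF (EF ¬send)) = {Halt, Err}
Ack ∉ Sat(AF (EF ¬send)) = {Halt, Err}, so the formula does not hold at Ack.

No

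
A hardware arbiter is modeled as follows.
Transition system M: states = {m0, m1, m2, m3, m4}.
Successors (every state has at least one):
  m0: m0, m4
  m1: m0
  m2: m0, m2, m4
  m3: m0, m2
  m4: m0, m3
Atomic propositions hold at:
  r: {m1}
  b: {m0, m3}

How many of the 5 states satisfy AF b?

4

AF b: least fixpoint, start Z0 = {m0, m3}, add states with every successor in Z. Z1 = {m0, m1, m3, m4}; fixed.
Sat(AF b) = {m0, m1, m3, m4}
|Sat(AF b)| = |{m0, m1, m3, m4}| = 4.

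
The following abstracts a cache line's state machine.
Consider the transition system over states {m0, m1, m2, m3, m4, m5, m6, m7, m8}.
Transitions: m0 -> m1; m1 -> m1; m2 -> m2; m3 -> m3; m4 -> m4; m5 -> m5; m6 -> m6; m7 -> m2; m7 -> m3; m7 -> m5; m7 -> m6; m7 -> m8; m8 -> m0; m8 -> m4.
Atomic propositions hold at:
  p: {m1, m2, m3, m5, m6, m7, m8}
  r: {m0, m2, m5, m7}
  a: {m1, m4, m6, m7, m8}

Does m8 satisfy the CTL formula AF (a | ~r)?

Yes

Sat(~r) = {m1, m3, m4, m6, m8}
Sat(a | ~r) = {m1, m3, m4, m6, m7, m8}
AF (a | ~r): least fixpoint, start Z0 = {m1, m3, m4, m6, m7, m8}, add states with every successor in Z. Z1 = {m0, m1, m3, m4, m6, m7, m8}; fixed.
Sat(AF (a | ~r)) = {m0, m1, m3, m4, m6, m7, m8}
m8 ∈ Sat(AF (a | ~r)) = {m0, m1, m3, m4, m6, m7, m8}, so the formula holds at m8.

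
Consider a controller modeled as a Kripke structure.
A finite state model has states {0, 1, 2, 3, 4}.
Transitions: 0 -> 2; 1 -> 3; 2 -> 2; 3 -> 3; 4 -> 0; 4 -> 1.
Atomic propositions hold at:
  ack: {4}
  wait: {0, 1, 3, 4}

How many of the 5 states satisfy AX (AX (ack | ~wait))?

2

Sat(~wait) = {2}
Sat(ack | ~wait) = {2, 4}
Sat(AX (ack | ~wait)) = {s : every successor in {2, 4}} = {0, 2}
Sat(AX (AX (ack | ~wait))) = {s : every successor in {0, 2}} = {0, 2}
|Sat(AX (AX (ack | ~wait)))| = |{0, 2}| = 2.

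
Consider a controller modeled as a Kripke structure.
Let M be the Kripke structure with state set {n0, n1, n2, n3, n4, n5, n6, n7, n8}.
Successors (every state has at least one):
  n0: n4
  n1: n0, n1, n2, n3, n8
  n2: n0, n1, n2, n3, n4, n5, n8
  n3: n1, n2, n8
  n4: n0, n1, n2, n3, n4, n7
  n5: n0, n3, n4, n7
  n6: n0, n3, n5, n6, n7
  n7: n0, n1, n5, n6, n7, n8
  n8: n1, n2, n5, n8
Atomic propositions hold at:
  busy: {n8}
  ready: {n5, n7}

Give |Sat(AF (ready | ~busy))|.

Sat(~busy) = {n0, n1, n2, n3, n4, n5, n6, n7}
Sat(ready | ~busy) = {n0, n1, n2, n3, n4, n5, n6, n7}
AF (ready | ~busy): least fixpoint, start Z0 = {n0, n1, n2, n3, n4, n5, n6, n7}, add states with every successor in Z. Already a fixed point.
Sat(AF (ready | ~busy)) = {n0, n1, n2, n3, n4, n5, n6, n7}
|Sat(AF (ready | ~busy))| = |{n0, n1, n2, n3, n4, n5, n6, n7}| = 8.

8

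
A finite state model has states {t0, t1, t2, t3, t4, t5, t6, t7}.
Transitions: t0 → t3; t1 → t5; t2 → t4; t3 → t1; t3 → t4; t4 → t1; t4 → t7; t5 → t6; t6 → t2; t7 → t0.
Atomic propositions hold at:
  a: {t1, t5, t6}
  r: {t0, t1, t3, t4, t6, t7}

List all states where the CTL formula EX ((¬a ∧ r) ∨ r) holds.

{t0, t2, t3, t4, t5, t7}

Sat(¬a) = {t0, t2, t3, t4, t7}
Sat(¬a ∧ r) = {t0, t3, t4, t7}
Sat((¬a ∧ r) ∨ r) = {t0, t1, t3, t4, t6, t7}
Sat(EX ((¬a ∧ r) ∨ r)) = {s : some successor in {t0, t1, t3, t4, t6, t7}} = {t0, t2, t3, t4, t5, t7}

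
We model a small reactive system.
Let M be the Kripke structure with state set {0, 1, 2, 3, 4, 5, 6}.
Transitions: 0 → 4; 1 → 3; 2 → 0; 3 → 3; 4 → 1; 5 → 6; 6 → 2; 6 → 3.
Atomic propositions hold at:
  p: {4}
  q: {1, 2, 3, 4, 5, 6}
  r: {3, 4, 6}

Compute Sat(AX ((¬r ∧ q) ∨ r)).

{0, 1, 3, 4, 5, 6}

Sat(¬r) = {0, 1, 2, 5}
Sat(¬r ∧ q) = {1, 2, 5}
Sat((¬r ∧ q) ∨ r) = {1, 2, 3, 4, 5, 6}
Sat(AX ((¬r ∧ q) ∨ r)) = {s : every successor in {1, 2, 3, 4, 5, 6}} = {0, 1, 3, 4, 5, 6}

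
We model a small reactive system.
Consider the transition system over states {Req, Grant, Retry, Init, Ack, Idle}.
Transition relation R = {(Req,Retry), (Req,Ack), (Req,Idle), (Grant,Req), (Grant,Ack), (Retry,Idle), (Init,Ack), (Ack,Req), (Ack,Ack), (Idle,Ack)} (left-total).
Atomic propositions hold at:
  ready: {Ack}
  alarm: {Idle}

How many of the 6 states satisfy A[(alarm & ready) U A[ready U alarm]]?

1

Sat(alarm & ready) = ∅
A[ready U alarm]: least fixpoint, start Z0 = Sat(alarm) = {Idle}, add states in Sat(ready) with every successor in Z. Already a fixed point.
Sat(A[ready U alarm]) = {Idle}
A[(alarm & ready) U A[ready U alarm]]: least fixpoint, start Z0 = Sat(A[ready U alarm]) = {Idle}, add states in Sat(alarm & ready) with every successor in Z. Already a fixed point.
Sat(A[(alarm & ready) U A[ready U alarm]]) = {Idle}
|Sat(A[(alarm & ready) U A[ready U alarm]])| = |{Idle}| = 1.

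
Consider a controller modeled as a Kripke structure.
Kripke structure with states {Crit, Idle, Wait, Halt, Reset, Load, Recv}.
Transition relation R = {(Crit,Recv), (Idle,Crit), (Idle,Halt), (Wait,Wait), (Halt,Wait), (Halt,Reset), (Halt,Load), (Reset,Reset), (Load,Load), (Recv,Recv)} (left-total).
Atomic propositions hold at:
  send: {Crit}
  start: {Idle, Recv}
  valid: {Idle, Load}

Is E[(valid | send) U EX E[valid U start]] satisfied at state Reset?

Sat(valid | send) = {Crit, Idle, Load}
E[valid U start]: least fixpoint, start Z0 = Sat(start) = {Idle, Recv}, add states in Sat(valid) with some successor in Z. Already a fixed point.
Sat(E[valid U start]) = {Idle, Recv}
Sat(EX E[valid U start]) = {s : some successor in {Idle, Recv}} = {Crit, Recv}
E[(valid | send) U EX E[valid U start]]: least fixpoint, start Z0 = Sat(EX E[valid U start]) = {Crit, Recv}, add states in Sat(valid | send) with some successor in Z. Z1 = {Crit, Idle, Recv}; fixed.
Sat(E[(valid | send) U EX E[valid U start]]) = {Crit, Idle, Recv}
Reset ∉ Sat(E[(valid | send) U EX E[valid U start]]) = {Crit, Idle, Recv}, so the formula does not hold at Reset.

No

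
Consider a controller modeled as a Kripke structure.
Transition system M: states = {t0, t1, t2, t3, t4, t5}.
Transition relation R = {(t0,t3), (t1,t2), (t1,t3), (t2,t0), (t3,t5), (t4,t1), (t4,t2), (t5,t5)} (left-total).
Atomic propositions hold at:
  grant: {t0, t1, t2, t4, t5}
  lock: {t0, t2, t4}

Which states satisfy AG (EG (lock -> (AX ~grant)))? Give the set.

{t0, t3, t5}

Sat(~grant) = {t3}
Sat(AX ~grant) = {s : every successor in {t3}} = {t0}
Sat(lock -> (AX ~grant)) = {t0, t1, t3, t5}
EG (lock -> (AX ~grant)): greatest fixpoint, start Z0 = {t0, t1, t3, t5}, keep only states in Sat with some successor in Z. Already a fixed point.
Sat(EG (lock -> (AX ~grant))) = {t0, t1, t3, t5}
AG (EG (lock -> (AX ~grant))): greatest fixpoint, start Z0 = {t0, t1, t3, t5}, keep only states in Sat with every successor in Z. Z1 = {t0, t3, t5}; fixed.
Sat(AG (EG (lock -> (AX ~grant)))) = {t0, t3, t5}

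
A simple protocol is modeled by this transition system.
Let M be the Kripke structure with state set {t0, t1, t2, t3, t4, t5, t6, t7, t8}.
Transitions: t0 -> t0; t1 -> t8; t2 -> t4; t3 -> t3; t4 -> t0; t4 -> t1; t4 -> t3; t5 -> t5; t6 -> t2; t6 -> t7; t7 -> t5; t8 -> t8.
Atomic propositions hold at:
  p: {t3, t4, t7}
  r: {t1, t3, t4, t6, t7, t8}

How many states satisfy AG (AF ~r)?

Sat(~r) = {t0, t2, t5}
AF ~r: least fixpoint, start Z0 = {t0, t2, t5}, add states with every successor in Z. Z1 = {t0, t2, t5, t7}; Z2 = {t0, t2, t5, t6, t7}; fixed.
Sat(AF ~r) = {t0, t2, t5, t6, t7}
AG (AF ~r): greatest fixpoint, start Z0 = {t0, t2, t5, t6, t7}, keep only states in Sat with every successor in Z. Z1 = {t0, t5, t6, t7}; Z2 = {t0, t5, t7}; fixed.
Sat(AG (AF ~r)) = {t0, t5, t7}
|Sat(AG (AF ~r))| = |{t0, t5, t7}| = 3.

3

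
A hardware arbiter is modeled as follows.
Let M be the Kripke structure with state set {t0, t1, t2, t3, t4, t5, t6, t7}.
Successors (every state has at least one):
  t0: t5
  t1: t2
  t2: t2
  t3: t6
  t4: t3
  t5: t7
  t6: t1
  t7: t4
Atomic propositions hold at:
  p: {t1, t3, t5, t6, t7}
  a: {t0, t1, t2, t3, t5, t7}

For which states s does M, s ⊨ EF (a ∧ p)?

{t0, t1, t3, t4, t5, t6, t7}

Sat(a ∧ p) = {t1, t3, t5, t7}
EF (a ∧ p): least fixpoint, start Z0 = {t1, t3, t5, t7}, add states with some successor in Z. Z1 = {t0, t1, t3, t4, t5, t6, t7}; fixed.
Sat(EF (a ∧ p)) = {t0, t1, t3, t4, t5, t6, t7}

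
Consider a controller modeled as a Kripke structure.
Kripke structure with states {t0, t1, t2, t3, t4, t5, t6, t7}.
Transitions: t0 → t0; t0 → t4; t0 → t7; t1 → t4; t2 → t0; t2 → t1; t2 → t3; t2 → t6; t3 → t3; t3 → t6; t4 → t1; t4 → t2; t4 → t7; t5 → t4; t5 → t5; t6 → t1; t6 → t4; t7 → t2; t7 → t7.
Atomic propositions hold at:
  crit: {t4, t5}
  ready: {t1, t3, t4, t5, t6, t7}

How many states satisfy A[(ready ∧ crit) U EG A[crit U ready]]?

6

Sat(ready ∧ crit) = {t4, t5}
A[crit U ready]: least fixpoint, start Z0 = Sat(ready) = {t1, t3, t4, t5, t6, t7}, add states in Sat(crit) with every successor in Z. Already a fixed point.
Sat(A[crit U ready]) = {t1, t3, t4, t5, t6, t7}
EG A[crit U ready]: greatest fixpoint, start Z0 = {t1, t3, t4, t5, t6, t7}, keep only states in Sat with some successor in Z. Already a fixed point.
Sat(EG A[crit U ready]) = {t1, t3, t4, t5, t6, t7}
A[(ready ∧ crit) U EG A[crit U ready]]: least fixpoint, start Z0 = Sat(EG A[crit U ready]) = {t1, t3, t4, t5, t6, t7}, add states in Sat(ready ∧ crit) with every successor in Z. Already a fixed point.
Sat(A[(ready ∧ crit) U EG A[crit U ready]]) = {t1, t3, t4, t5, t6, t7}
|Sat(A[(ready ∧ crit) U EG A[crit U ready]])| = |{t1, t3, t4, t5, t6, t7}| = 6.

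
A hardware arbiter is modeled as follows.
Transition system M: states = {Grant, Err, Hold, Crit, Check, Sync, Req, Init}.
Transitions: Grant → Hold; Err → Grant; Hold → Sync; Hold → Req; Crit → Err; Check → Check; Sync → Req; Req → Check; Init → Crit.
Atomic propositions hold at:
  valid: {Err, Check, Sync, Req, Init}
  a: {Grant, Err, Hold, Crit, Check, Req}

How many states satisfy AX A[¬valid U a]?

7

Sat(¬valid) = {Grant, Hold, Crit}
A[¬valid U a]: least fixpoint, start Z0 = Sat(a) = {Grant, Err, Hold, Crit, Check, Req}, add states in Sat(¬valid) with every successor in Z. Already a fixed point.
Sat(A[¬valid U a]) = {Grant, Err, Hold, Crit, Check, Req}
Sat(AX A[¬valid U a]) = {s : every successor in {Grant, Err, Hold, Crit, Check, Req}} = {Grant, Err, Crit, Check, Sync, Req, Init}
|Sat(AX A[¬valid U a])| = |{Grant, Err, Crit, Check, Sync, Req, Init}| = 7.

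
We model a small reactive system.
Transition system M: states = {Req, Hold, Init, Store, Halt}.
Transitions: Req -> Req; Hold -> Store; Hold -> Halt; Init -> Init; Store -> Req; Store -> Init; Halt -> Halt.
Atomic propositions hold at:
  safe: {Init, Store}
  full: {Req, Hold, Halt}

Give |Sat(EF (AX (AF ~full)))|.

3

Sat(~full) = {Init, Store}
AF ~full: least fixpoint, start Z0 = {Init, Store}, add states with every successor in Z. Already a fixed point.
Sat(AF ~full) = {Init, Store}
Sat(AX (AF ~full)) = {s : every successor in {Init, Store}} = {Init}
EF (AX (AF ~full)): least fixpoint, start Z0 = {Init}, add states with some successor in Z. Z1 = {Init, Store}; Z2 = {Hold, Init, Store}; fixed.
Sat(EF (AX (AF ~full))) = {Hold, Init, Store}
|Sat(EF (AX (AF ~full)))| = |{Hold, Init, Store}| = 3.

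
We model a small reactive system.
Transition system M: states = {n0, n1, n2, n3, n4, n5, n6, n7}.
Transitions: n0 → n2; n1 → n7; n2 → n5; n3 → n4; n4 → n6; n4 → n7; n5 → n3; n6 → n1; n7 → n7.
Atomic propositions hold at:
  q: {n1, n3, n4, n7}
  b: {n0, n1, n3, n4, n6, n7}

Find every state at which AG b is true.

{n1, n3, n4, n6, n7}

AG b: greatest fixpoint, start Z0 = {n0, n1, n3, n4, n6, n7}, keep only states in Sat with every successor in Z. Z1 = {n1, n3, n4, n6, n7}; fixed.
Sat(AG b) = {n1, n3, n4, n6, n7}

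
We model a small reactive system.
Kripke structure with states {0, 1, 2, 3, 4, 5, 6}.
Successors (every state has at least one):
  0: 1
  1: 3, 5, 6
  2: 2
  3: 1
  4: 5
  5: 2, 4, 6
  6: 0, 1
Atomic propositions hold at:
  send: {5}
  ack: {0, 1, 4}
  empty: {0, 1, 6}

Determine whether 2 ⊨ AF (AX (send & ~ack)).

No

Sat(~ack) = {2, 3, 5, 6}
Sat(send & ~ack) = {5}
Sat(AX (send & ~ack)) = {s : every successor in {5}} = {4}
AF (AX (send & ~ack)): least fixpoint, start Z0 = {4}, add states with every successor in Z. Already a fixed point.
Sat(AF (AX (send & ~ack))) = {4}
2 ∉ Sat(AF (AX (send & ~ack))) = {4}, so the formula does not hold at 2.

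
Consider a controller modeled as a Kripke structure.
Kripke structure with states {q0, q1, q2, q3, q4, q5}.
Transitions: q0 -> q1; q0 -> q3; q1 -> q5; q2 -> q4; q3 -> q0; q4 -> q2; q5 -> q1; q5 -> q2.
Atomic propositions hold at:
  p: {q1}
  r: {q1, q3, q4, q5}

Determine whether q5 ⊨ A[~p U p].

Sat(~p) = {q0, q2, q3, q4, q5}
A[~p U p]: least fixpoint, start Z0 = Sat(p) = {q1}, add states in Sat(~p) with every successor in Z. Already a fixed point.
Sat(A[~p U p]) = {q1}
q5 ∉ Sat(A[~p U p]) = {q1}, so the formula does not hold at q5.

No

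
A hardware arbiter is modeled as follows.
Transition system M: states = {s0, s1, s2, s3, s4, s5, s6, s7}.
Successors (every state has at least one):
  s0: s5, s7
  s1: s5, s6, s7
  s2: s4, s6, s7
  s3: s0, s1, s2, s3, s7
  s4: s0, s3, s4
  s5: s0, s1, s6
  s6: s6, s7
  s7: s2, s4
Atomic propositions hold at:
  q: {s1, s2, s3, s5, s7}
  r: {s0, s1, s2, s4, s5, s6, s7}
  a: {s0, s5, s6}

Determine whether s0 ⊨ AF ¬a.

No

Sat(¬a) = {s1, s2, s3, s4, s7}
AF ¬a: least fixpoint, start Z0 = {s1, s2, s3, s4, s7}, add states with every successor in Z. Already a fixed point.
Sat(AF ¬a) = {s1, s2, s3, s4, s7}
s0 ∉ Sat(AF ¬a) = {s1, s2, s3, s4, s7}, so the formula does not hold at s0.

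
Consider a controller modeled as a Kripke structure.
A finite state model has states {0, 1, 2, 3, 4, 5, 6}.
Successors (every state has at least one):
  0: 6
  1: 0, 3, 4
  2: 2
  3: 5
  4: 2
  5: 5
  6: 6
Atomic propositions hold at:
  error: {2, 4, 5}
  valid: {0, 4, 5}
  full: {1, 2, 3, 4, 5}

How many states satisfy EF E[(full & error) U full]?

5

Sat(full & error) = {2, 4, 5}
E[(full & error) U full]: least fixpoint, start Z0 = Sat(full) = {1, 2, 3, 4, 5}, add states in Sat(full & error) with some successor in Z. Already a fixed point.
Sat(E[(full & error) U full]) = {1, 2, 3, 4, 5}
EF E[(full & error) U full]: least fixpoint, start Z0 = {1, 2, 3, 4, 5}, add states with some successor in Z. Already a fixed point.
Sat(EF E[(full & error) U full]) = {1, 2, 3, 4, 5}
|Sat(EF E[(full & error) U full])| = |{1, 2, 3, 4, 5}| = 5.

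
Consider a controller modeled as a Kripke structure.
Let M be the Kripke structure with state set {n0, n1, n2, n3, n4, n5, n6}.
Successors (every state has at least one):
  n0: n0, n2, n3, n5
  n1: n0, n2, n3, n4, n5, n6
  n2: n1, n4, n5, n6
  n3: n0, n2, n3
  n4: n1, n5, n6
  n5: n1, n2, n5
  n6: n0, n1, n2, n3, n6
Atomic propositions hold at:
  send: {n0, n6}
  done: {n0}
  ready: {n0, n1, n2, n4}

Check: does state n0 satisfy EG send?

EG send: greatest fixpoint, start Z0 = {n0, n6}, keep only states in Sat with some successor in Z. Already a fixed point.
Sat(EG send) = {n0, n6}
n0 ∈ Sat(EG send) = {n0, n6}, so the formula holds at n0.

Yes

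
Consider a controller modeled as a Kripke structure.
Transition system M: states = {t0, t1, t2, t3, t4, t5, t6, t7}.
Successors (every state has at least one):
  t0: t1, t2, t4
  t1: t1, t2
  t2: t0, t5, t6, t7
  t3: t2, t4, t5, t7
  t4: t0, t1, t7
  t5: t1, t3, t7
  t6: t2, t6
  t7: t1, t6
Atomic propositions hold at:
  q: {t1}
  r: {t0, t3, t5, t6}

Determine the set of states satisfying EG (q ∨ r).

Sat(q ∨ r) = {t0, t1, t3, t5, t6}
EG (q ∨ r): greatest fixpoint, start Z0 = {t0, t1, t3, t5, t6}, keep only states in Sat with some successor in Z. Already a fixed point.
Sat(EG (q ∨ r)) = {t0, t1, t3, t5, t6}

{t0, t1, t3, t5, t6}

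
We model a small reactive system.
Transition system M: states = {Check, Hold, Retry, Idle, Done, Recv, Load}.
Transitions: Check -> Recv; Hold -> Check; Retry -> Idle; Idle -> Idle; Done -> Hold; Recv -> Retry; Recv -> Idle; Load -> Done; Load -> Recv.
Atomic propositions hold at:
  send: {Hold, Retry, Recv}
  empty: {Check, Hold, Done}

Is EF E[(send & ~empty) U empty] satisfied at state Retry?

Sat(~empty) = {Retry, Idle, Recv, Load}
Sat(send & ~empty) = {Retry, Recv}
E[(send & ~empty) U empty]: least fixpoint, start Z0 = Sat(empty) = {Check, Hold, Done}, add states in Sat(send & ~empty) with some successor in Z. Already a fixed point.
Sat(E[(send & ~empty) U empty]) = {Check, Hold, Done}
EF E[(send & ~empty) U empty]: least fixpoint, start Z0 = {Check, Hold, Done}, add states with some successor in Z. Z1 = {Check, Hold, Done, Load}; fixed.
Sat(EF E[(send & ~empty) U empty]) = {Check, Hold, Done, Load}
Retry ∉ Sat(EF E[(send & ~empty) U empty]) = {Check, Hold, Done, Load}, so the formula does not hold at Retry.

No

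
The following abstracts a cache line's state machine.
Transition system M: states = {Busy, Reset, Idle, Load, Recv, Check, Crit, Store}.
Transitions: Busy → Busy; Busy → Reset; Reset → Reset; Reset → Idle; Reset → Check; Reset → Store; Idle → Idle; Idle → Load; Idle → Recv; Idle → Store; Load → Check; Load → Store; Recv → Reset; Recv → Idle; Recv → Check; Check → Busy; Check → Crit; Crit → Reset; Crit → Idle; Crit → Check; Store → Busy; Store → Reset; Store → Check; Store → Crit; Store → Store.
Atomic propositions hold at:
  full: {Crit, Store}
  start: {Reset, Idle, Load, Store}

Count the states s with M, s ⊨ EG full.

1

EG full: greatest fixpoint, start Z0 = {Crit, Store}, keep only states in Sat with some successor in Z. Z1 = {Store}; fixed.
Sat(EG full) = {Store}
|Sat(EG full)| = |{Store}| = 1.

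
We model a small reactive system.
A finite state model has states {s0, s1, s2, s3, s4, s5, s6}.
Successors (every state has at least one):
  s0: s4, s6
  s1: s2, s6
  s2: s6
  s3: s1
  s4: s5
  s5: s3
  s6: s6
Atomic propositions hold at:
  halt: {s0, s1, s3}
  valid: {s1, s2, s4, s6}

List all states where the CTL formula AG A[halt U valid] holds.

{s1, s2, s3, s6}

A[halt U valid]: least fixpoint, start Z0 = Sat(valid) = {s1, s2, s4, s6}, add states in Sat(halt) with every successor in Z. Z1 = {s0, s1, s2, s3, s4, s6}; fixed.
Sat(A[halt U valid]) = {s0, s1, s2, s3, s4, s6}
AG A[halt U valid]: greatest fixpoint, start Z0 = {s0, s1, s2, s3, s4, s6}, keep only states in Sat with every successor in Z. Z1 = {s0, s1, s2, s3, s6}; Z2 = {s1, s2, s3, s6}; fixed.
Sat(AG A[halt U valid]) = {s1, s2, s3, s6}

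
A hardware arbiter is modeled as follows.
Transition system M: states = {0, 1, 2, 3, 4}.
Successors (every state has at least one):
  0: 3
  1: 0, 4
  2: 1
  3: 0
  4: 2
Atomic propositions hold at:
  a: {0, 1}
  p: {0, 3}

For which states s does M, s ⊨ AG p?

AG p: greatest fixpoint, start Z0 = {0, 3}, keep only states in Sat with every successor in Z. Already a fixed point.
Sat(AG p) = {0, 3}

{0, 3}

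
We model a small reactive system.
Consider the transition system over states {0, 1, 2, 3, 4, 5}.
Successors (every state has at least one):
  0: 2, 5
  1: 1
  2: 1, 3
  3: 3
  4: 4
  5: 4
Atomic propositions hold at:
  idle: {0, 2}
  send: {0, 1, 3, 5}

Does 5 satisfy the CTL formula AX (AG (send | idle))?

No

Sat(send | idle) = {0, 1, 2, 3, 5}
AG (send | idle): greatest fixpoint, start Z0 = {0, 1, 2, 3, 5}, keep only states in Sat with every successor in Z. Z1 = {0, 1, 2, 3}; Z2 = {1, 2, 3}; fixed.
Sat(AG (send | idle)) = {1, 2, 3}
Sat(AX (AG (send | idle))) = {s : every successor in {1, 2, 3}} = {1, 2, 3}
5 ∉ Sat(AX (AG (send | idle))) = {1, 2, 3}, so the formula does not hold at 5.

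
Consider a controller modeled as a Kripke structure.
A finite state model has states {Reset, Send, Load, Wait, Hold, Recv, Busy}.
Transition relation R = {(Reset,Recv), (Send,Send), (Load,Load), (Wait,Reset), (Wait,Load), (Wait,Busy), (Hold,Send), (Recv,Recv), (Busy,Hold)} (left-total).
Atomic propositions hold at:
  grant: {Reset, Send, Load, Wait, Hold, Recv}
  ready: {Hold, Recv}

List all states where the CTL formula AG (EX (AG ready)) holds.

{Reset, Recv}

AG ready: greatest fixpoint, start Z0 = {Hold, Recv}, keep only states in Sat with every successor in Z. Z1 = {Recv}; fixed.
Sat(AG ready) = {Recv}
Sat(EX (AG ready)) = {s : some successor in {Recv}} = {Reset, Recv}
AG (EX (AG ready)): greatest fixpoint, start Z0 = {Reset, Recv}, keep only states in Sat with every successor in Z. Already a fixed point.
Sat(AG (EX (AG ready))) = {Reset, Recv}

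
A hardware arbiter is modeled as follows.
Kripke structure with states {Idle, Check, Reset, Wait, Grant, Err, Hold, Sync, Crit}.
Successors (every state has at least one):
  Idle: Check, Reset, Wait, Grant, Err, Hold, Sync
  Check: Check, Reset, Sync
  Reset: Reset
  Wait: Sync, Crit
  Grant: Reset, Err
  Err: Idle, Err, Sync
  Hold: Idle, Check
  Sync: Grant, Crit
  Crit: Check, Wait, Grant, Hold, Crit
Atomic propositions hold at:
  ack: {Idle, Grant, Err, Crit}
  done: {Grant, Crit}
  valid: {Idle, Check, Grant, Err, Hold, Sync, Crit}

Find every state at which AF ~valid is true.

{Reset, Wait}

Sat(~valid) = {Reset, Wait}
AF ~valid: least fixpoint, start Z0 = {Reset, Wait}, add states with every successor in Z. Already a fixed point.
Sat(AF ~valid) = {Reset, Wait}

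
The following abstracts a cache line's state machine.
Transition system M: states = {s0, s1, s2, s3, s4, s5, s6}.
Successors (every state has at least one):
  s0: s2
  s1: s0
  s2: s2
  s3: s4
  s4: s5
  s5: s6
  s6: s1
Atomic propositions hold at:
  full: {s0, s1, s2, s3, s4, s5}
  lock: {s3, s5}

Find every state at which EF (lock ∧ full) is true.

{s3, s4, s5}

Sat(lock ∧ full) = {s3, s5}
EF (lock ∧ full): least fixpoint, start Z0 = {s3, s5}, add states with some successor in Z. Z1 = {s3, s4, s5}; fixed.
Sat(EF (lock ∧ full)) = {s3, s4, s5}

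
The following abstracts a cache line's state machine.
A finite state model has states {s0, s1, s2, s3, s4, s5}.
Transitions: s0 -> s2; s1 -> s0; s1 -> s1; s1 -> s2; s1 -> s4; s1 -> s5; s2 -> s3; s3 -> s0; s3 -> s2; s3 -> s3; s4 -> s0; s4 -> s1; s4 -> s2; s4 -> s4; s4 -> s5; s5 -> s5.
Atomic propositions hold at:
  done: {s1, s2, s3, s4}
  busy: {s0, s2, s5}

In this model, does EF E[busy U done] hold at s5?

No

E[busy U done]: least fixpoint, start Z0 = Sat(done) = {s1, s2, s3, s4}, add states in Sat(busy) with some successor in Z. Z1 = {s0, s1, s2, s3, s4}; fixed.
Sat(E[busy U done]) = {s0, s1, s2, s3, s4}
EF E[busy U done]: least fixpoint, start Z0 = {s0, s1, s2, s3, s4}, add states with some successor in Z. Already a fixed point.
Sat(EF E[busy U done]) = {s0, s1, s2, s3, s4}
s5 ∉ Sat(EF E[busy U done]) = {s0, s1, s2, s3, s4}, so the formula does not hold at s5.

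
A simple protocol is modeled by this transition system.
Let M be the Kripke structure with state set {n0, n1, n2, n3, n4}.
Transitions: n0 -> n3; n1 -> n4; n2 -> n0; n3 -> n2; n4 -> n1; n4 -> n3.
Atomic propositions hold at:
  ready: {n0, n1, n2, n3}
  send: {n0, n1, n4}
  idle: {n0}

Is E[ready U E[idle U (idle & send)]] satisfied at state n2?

Yes

Sat(idle & send) = {n0}
E[idle U (idle & send)]: least fixpoint, start Z0 = Sat((idle & send)) = {n0}, add states in Sat(idle) with some successor in Z. Already a fixed point.
Sat(E[idle U (idle & send)]) = {n0}
E[ready U E[idle U (idle & send)]]: least fixpoint, start Z0 = Sat(E[idle U (idle & send)]) = {n0}, add states in Sat(ready) with some successor in Z. Z1 = {n0, n2}; Z2 = {n0, n2, n3}; fixed.
Sat(E[ready U E[idle U (idle & send)]]) = {n0, n2, n3}
n2 ∈ Sat(E[ready U E[idle U (idle & send)]]) = {n0, n2, n3}, so the formula holds at n2.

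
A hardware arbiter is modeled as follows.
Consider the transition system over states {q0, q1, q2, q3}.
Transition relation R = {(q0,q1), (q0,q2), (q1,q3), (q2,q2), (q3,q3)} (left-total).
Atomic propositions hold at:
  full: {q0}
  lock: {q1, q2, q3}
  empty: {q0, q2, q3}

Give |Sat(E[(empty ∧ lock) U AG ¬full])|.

3

Sat(empty ∧ lock) = {q2, q3}
Sat(¬full) = {q1, q2, q3}
AG ¬full: greatest fixpoint, start Z0 = {q1, q2, q3}, keep only states in Sat with every successor in Z. Already a fixed point.
Sat(AG ¬full) = {q1, q2, q3}
E[(empty ∧ lock) U AG ¬full]: least fixpoint, start Z0 = Sat(AG ¬full) = {q1, q2, q3}, add states in Sat(empty ∧ lock) with some successor in Z. Already a fixed point.
Sat(E[(empty ∧ lock) U AG ¬full]) = {q1, q2, q3}
|Sat(E[(empty ∧ lock) U AG ¬full])| = |{q1, q2, q3}| = 3.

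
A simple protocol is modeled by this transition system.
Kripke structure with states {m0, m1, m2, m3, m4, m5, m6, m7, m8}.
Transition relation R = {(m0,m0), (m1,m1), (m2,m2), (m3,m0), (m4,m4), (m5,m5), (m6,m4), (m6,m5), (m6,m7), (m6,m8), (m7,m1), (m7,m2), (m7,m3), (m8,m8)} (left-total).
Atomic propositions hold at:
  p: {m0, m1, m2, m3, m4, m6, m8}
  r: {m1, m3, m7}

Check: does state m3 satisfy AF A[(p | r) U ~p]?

Sat(p | r) = {m0, m1, m2, m3, m4, m6, m7, m8}
Sat(~p) = {m5, m7}
A[(p | r) U ~p]: least fixpoint, start Z0 = Sat(~p) = {m5, m7}, add states in Sat(p | r) with every successor in Z. Already a fixed point.
Sat(A[(p | r) U ~p]) = {m5, m7}
AF A[(p | r) U ~p]: least fixpoint, start Z0 = {m5, m7}, add states with every successor in Z. Already a fixed point.
Sat(AF A[(p | r) U ~p]) = {m5, m7}
m3 ∉ Sat(AF A[(p | r) U ~p]) = {m5, m7}, so the formula does not hold at m3.

No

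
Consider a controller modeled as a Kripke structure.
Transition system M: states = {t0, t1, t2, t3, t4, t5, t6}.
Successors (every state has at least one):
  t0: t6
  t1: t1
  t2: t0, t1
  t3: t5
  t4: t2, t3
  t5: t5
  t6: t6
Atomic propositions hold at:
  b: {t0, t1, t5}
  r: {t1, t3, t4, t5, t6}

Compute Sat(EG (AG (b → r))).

Sat(b → r) = {t1, t2, t3, t4, t5, t6}
AG (b → r): greatest fixpoint, start Z0 = {t1, t2, t3, t4, t5, t6}, keep only states in Sat with every successor in Z. Z1 = {t1, t3, t4, t5, t6}; Z2 = {t1, t3, t5, t6}; fixed.
Sat(AG (b → r)) = {t1, t3, t5, t6}
EG (AG (b → r)): greatest fixpoint, start Z0 = {t1, t3, t5, t6}, keep only states in Sat with some successor in Z. Already a fixed point.
Sat(EG (AG (b → r))) = {t1, t3, t5, t6}

{t1, t3, t5, t6}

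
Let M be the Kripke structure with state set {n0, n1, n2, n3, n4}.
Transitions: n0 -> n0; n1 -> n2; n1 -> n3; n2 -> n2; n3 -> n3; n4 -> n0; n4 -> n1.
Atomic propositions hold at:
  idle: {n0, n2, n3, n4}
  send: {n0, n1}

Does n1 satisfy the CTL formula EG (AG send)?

AG send: greatest fixpoint, start Z0 = {n0, n1}, keep only states in Sat with every successor in Z. Z1 = {n0}; fixed.
Sat(AG send) = {n0}
EG (AG send): greatest fixpoint, start Z0 = {n0}, keep only states in Sat with some successor in Z. Already a fixed point.
Sat(EG (AG send)) = {n0}
n1 ∉ Sat(EG (AG send)) = {n0}, so the formula does not hold at n1.

No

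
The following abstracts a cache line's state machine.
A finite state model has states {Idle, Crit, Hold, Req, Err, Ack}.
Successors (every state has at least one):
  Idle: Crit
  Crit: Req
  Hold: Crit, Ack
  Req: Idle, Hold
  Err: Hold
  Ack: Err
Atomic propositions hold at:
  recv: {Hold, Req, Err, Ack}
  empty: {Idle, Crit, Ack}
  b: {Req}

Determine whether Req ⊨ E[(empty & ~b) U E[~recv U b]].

Sat(~b) = {Idle, Crit, Hold, Err, Ack}
Sat(empty & ~b) = {Idle, Crit, Ack}
Sat(~recv) = {Idle, Crit}
E[~recv U b]: least fixpoint, start Z0 = Sat(b) = {Req}, add states in Sat(~recv) with some successor in Z. Z1 = {Crit, Req}; Z2 = {Idle, Crit, Req}; fixed.
Sat(E[~recv U b]) = {Idle, Crit, Req}
E[(empty & ~b) U E[~recv U b]]: least fixpoint, start Z0 = Sat(E[~recv U b]) = {Idle, Crit, Req}, add states in Sat(empty & ~b) with some successor in Z. Already a fixed point.
Sat(E[(empty & ~b) U E[~recv U b]]) = {Idle, Crit, Req}
Req ∈ Sat(E[(empty & ~b) U E[~recv U b]]) = {Idle, Crit, Req}, so the formula holds at Req.

Yes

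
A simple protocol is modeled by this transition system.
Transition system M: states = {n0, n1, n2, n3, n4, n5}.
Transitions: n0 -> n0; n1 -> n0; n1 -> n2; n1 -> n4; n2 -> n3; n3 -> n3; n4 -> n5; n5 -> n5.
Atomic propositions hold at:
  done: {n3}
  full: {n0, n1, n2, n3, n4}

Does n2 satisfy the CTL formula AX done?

Sat(AX done) = {s : every successor in {n3}} = {n2, n3}
n2 ∈ Sat(AX done) = {n2, n3}, so the formula holds at n2.

Yes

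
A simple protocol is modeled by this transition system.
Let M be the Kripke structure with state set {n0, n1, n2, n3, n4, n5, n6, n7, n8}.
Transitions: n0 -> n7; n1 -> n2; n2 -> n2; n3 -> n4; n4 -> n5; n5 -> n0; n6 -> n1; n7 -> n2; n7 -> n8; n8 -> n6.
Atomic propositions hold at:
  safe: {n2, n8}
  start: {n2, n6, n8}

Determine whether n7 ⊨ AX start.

Yes

Sat(AX start) = {s : every successor in {n2, n6, n8}} = {n1, n2, n7, n8}
n7 ∈ Sat(AX start) = {n1, n2, n7, n8}, so the formula holds at n7.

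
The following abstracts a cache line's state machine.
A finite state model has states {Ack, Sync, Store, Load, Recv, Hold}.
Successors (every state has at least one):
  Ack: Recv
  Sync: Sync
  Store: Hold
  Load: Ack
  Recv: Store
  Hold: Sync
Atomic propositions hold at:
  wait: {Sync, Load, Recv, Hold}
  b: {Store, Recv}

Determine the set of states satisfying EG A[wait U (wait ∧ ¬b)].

Sat(¬b) = {Ack, Sync, Load, Hold}
Sat(wait ∧ ¬b) = {Sync, Load, Hold}
A[wait U (wait ∧ ¬b)]: least fixpoint, start Z0 = Sat((wait ∧ ¬b)) = {Sync, Load, Hold}, add states in Sat(wait) with every successor in Z. Already a fixed point.
Sat(A[wait U (wait ∧ ¬b)]) = {Sync, Load, Hold}
EG A[wait U (wait ∧ ¬b)]: greatest fixpoint, start Z0 = {Sync, Load, Hold}, keep only states in Sat with some successor in Z. Z1 = {Sync, Hold}; fixed.
Sat(EG A[wait U (wait ∧ ¬b)]) = {Sync, Hold}

{Sync, Hold}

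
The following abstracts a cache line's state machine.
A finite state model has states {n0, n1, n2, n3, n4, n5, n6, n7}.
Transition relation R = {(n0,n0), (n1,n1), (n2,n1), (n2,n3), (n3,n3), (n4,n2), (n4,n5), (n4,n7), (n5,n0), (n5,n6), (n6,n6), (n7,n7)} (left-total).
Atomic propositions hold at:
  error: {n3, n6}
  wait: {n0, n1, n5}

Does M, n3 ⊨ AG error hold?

Yes

AG error: greatest fixpoint, start Z0 = {n3, n6}, keep only states in Sat with every successor in Z. Already a fixed point.
Sat(AG error) = {n3, n6}
n3 ∈ Sat(AG error) = {n3, n6}, so the formula holds at n3.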